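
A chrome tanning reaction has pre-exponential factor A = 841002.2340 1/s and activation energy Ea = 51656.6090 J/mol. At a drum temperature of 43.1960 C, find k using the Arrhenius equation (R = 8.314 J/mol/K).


T_K = T_C + 273.15 = 43.1960 + 273.15 = 316.3460 K
exponent = -Ea / (R * T_K) = -51656.6090 / (8.314 * 316.3460) = -19.6405
k = A * exp(exponent) = 841002.2340 * exp(-19.6405) = 0.00248323 1/s


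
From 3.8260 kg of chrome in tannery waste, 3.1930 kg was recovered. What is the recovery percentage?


Formula: Recovery = recovered / input * 100
Substituting: Recovery = 3.1930 / 3.8260 * 100
Result: 83.4553 %


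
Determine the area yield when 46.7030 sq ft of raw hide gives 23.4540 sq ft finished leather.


Formula: Yield = finished / raw * 100
Substituting: Yield = 23.4540 / 46.7030 * 100
Result: 50.2195 %


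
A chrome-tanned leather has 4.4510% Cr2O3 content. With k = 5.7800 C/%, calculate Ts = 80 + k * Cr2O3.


Formula: Ts = 80 + k * Cr2O3
Substituting: Ts = 80 + 5.7800 * 4.4510
Result: 105.7268 C


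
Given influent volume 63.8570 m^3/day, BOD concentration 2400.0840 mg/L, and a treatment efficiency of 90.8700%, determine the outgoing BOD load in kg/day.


Load_in = volume * conc / 1000 = 63.8570 * 2400.0840 / 1000 = 153.2622 kg/day
Removed = Load_in * eff / 100 = 153.2622 * 90.8700 / 100 = 139.2693 kg/day
Load_out = Load_in - Removed = 153.2622 - 139.2693 = 13.9928 kg/day


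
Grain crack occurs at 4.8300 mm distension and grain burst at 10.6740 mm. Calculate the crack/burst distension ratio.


Formula: Ratio = crack / burst
Substituting: Ratio = 4.8300 / 10.6740
Result: 0.4525


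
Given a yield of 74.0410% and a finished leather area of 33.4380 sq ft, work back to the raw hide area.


Formula: raw = finished * 100 / yield
Substituting: raw = 33.4380 * 100 / 74.0410
Result: 45.1615 sq ft


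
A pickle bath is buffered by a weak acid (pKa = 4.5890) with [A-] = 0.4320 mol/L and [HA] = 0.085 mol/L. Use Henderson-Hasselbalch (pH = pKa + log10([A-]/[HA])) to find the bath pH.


ratio = [A-] / [HA] = 0.4320 / 0.085 = 5.0824
log10(ratio) = 0.7061
pH = pKa + log10(ratio) = 4.5890 + 0.7061 = 5.2951


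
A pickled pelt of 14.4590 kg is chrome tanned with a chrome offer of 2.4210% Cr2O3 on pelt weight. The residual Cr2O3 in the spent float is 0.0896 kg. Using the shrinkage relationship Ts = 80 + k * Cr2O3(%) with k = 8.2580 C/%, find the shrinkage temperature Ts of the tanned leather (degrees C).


Offered = pelt * offer_pct / 100 = 14.4590 * 2.4210 / 100 = 0.3501 kg
Uptake = offered - residual = 0.3501 - 0.0896 = 0.2605 kg
Cr2O3% on pelt = uptake / pelt * 100 = 0.2605 / 14.4590 * 100 = 1.8013 %
Ts = 80 + k * Cr2O3% = 80 + 8.2580 * 1.8013 = 94.8753 C


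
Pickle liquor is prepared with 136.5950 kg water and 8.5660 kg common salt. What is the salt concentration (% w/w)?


Formula: Conc = salt / (water + salt) * 100
Substituting: Conc = 8.5660 / (136.5950 + 8.5660) * 100
Result: 5.9010 %


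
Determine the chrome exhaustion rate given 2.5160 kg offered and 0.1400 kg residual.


Formula: Uptake = (offered - residual) / offered * 100
Substituting: Uptake = (2.5160 - 0.1400) / 2.5160 * 100
Result: 94.4356 %


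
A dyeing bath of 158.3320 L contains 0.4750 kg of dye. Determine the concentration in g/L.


Formula: Conc = dye_mass(kg) / volume(L) * 1000
Substituting: Conc = 0.4750 / 158.3320 * 1000
Result: 3.0000 g/L


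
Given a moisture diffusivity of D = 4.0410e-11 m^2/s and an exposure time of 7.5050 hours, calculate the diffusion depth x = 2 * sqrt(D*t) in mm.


t = 7.5050 hr * 3600 = 27018.0000 s
D * t = 4.0410e-11 * 27018.0000 = 1.0918e-06
x = 2 * sqrt(D*t) = 2 * sqrt(1.0918e-06) = 0.00208978 m = 2.0898 mm


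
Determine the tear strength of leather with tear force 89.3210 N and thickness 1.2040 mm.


Formula: Tear strength = force / thickness
Substituting: Tear strength = 89.3210 / 1.2040
Result: 74.1869 N/mm


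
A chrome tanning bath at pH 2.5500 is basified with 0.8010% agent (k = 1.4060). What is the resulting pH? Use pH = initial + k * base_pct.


Formula: pH_final = pH_initial + k * base_pct
Substituting: pH_final = 2.5500 + 1.4060 * 0.8010
Result: 3.6762


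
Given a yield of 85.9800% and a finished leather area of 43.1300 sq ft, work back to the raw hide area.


Formula: raw = finished * 100 / yield
Substituting: raw = 43.1300 * 100 / 85.9800
Result: 50.1628 sq ft


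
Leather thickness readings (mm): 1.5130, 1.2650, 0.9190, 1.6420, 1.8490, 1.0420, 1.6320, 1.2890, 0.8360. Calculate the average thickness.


Formula: Average = sum / n
Substituting: Average = 11.9870 / 9
Result: 1.3319 mm


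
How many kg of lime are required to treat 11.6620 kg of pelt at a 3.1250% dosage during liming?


Formula: Lime = substrate * pct / 100
Substituting: Lime = 11.6620 * 3.1250 / 100
Result: 0.3644 kg


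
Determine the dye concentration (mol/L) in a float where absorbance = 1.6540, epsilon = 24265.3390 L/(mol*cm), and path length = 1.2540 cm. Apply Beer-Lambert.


Formula: c = A / (epsilon * l)
Substituting: c = 1.6540 / (24265.3390 * 1.2540)
Result: 5.4357e-05 mol/L


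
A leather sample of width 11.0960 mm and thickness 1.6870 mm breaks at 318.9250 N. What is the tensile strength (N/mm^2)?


Formula: TS = force / (width * thickness)
Substituting: TS = 318.9250 / (11.0960 * 1.6870)
Result: 17.0375 N/mm^2


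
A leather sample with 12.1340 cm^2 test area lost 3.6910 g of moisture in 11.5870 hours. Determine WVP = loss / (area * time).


Formula: WVP = loss / (area * time)
Substituting: WVP = 3.6910 / (12.1340 * 11.5870)
Result: 0.0262524 g/(cm^2*hr)


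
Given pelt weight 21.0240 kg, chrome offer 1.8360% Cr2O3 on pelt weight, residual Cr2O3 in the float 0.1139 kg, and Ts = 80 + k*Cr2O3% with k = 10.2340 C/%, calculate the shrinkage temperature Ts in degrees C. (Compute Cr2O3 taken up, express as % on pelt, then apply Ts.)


Offered = pelt * offer_pct / 100 = 21.0240 * 1.8360 / 100 = 0.3860 kg
Uptake = offered - residual = 0.3860 - 0.1139 = 0.2721 kg
Cr2O3% on pelt = uptake / pelt * 100 = 0.2721 / 21.0240 * 100 = 1.2942 %
Ts = 80 + k * Cr2O3% = 80 + 10.2340 * 1.2942 = 93.2452 C


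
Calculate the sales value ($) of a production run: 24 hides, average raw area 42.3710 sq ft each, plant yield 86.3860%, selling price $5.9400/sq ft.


Raw_total = N * avg_area = 24 * 42.3710 = 1016.9040 sq ft
Finished = Raw_total * yield / 100 = 1016.9040 * 86.3860 / 100 = 878.4627 sq ft
Value = Finished * price = 878.4627 * 5.9400 = 5218.0684 $


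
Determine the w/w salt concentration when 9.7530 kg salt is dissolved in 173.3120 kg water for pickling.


Formula: Conc = salt / (water + salt) * 100
Substituting: Conc = 9.7530 / (173.3120 + 9.7530) * 100
Result: 5.3276 %


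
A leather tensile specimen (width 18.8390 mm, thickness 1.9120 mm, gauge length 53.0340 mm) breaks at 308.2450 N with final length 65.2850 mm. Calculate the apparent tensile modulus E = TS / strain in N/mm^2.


TS = F / (w * t) = 308.2450 / (18.8390 * 1.9120) = 8.5576 N/mm^2
strain = (Lf - L0) / L0 = (65.2850 - 53.0340) / 53.0340 = 0.2310
E = TS / strain = 8.5576 / 0.2310 = 37.0453 N/mm^2


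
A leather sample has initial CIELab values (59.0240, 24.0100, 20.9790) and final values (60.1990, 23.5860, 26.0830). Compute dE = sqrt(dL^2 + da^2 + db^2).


dL = 1.1750, da = -0.4240, db = 5.1040
dE = sqrt(1.1750^2 + (-0.4240)^2 + 5.1040^2) = 5.2546


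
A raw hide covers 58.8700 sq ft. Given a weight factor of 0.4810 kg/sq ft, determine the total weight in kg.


Formula: Weight = area * weight_per_sqft
Substituting: Weight = 58.8700 * 0.4810
Result: 28.3165 kg


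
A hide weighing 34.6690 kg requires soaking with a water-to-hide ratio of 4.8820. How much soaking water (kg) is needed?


Formula: Water = hide_weight * ratio
Substituting: Water = 34.6690 * 4.8820
Result: 169.2541 kg


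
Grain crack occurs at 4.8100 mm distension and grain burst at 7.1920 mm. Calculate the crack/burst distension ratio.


Formula: Ratio = crack / burst
Substituting: Ratio = 4.8100 / 7.1920
Result: 0.6688


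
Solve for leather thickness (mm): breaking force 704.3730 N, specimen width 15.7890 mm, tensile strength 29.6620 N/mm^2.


Formula: t = F / (TS * w)
Substituting: t = 704.3730 / (29.6620 * 15.7890)
Result: 1.5040 mm


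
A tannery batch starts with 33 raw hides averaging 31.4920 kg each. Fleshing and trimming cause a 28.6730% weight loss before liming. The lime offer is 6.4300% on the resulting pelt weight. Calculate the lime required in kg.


Total_raw = N * avg_wt = 33 * 31.4920 = 1039.2360 kg
Substrate = Total_raw * (1 - loss/100) = 1039.2360 * (1 - 28.6730/100) = 741.2559 kg
Lime = Substrate * pct / 100 = 741.2559 * 6.4300 / 100 = 47.6628 kg


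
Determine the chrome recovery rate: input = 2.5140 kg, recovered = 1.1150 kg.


Formula: Recovery = recovered / input * 100
Substituting: Recovery = 1.1150 / 2.5140 * 100
Result: 44.3516 %


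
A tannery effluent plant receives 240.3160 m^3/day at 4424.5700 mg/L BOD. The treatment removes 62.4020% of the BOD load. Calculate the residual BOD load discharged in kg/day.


Load_in = volume * conc / 1000 = 240.3160 * 4424.5700 / 1000 = 1063.2950 kg/day
Removed = Load_in * eff / 100 = 1063.2950 * 62.4020 / 100 = 663.5173 kg/day
Load_out = Load_in - Removed = 1063.2950 - 663.5173 = 399.7776 kg/day


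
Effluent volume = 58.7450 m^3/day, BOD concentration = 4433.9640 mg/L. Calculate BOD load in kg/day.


Formula: BOD_load = volume * conc / 1000
Substituting: BOD_load = 58.7450 * 4433.9640 / 1000
Result: 260.4732 kg/day


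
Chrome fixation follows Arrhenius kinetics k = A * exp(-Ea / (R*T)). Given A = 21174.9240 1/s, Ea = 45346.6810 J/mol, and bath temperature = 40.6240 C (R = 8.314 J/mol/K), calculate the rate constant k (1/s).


T_K = T_C + 273.15 = 40.6240 + 273.15 = 313.7740 K
exponent = -Ea / (R * T_K) = -45346.6810 / (8.314 * 313.7740) = -17.3828
k = A * exp(exponent) = 21174.9240 * exp(-17.3828) = 5.9785e-04 1/s


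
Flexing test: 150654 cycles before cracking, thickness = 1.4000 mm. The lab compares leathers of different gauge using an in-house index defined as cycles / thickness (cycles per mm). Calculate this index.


Formula: Index = cycles / thickness
Substituting: Index = 150654 / 1.4000
Result: 107610.0000 cycles/mm


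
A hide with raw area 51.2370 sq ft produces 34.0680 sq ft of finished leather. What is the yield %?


Formula: Yield = finished / raw * 100
Substituting: Yield = 34.0680 / 51.2370 * 100
Result: 66.4910 %


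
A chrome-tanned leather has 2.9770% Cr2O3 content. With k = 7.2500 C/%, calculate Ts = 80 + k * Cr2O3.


Formula: Ts = 80 + k * Cr2O3
Substituting: Ts = 80 + 7.2500 * 2.9770
Result: 101.5832 C


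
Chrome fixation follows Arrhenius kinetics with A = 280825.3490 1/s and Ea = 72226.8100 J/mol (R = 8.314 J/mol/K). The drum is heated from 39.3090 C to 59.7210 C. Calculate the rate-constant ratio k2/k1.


T1 = 39.3090 + 273.15 = 312.4590 K; T2 = 59.7210 + 273.15 = 332.8710 K
k1 = A * exp(-Ea/(R*T1)) = 280825.3490 * exp(-72226.8100/(8.314*312.4590)) = 2.3640e-07 1/s
k2 = A * exp(-Ea/(R*T2)) = 280825.3490 * exp(-72226.8100/(8.314*332.8710)) = 1.3004e-06 1/s
k2/k1 = 1.3004e-06 / 2.3640e-07 = 5.5010


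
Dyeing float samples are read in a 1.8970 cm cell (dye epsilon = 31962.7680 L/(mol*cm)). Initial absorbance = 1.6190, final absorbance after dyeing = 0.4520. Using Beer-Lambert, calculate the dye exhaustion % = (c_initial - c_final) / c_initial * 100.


c_initial = A_i / (epsilon * l) = 1.6190 / (31962.7680 * 1.8970) = 2.6701e-05 mol/L
c_final = A_f / (epsilon * l) = 0.4520 / (31962.7680 * 1.8970) = 7.4546e-06 mol/L
Exhaustion = (c_initial - c_final) / c_initial * 100 = (2.6701e-05 - 7.4546e-06) / 2.6701e-05 * 100 = 72.0815 %


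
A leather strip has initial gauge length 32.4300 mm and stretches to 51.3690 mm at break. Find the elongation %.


Formula: Elongation = (Lf - L0) / L0 * 100
Substituting: Elongation = (51.3690 - 32.4300) / 32.4300 * 100
Result: 58.3996 %


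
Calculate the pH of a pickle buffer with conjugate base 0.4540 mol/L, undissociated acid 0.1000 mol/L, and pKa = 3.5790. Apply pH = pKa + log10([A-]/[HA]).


ratio = [A-] / [HA] = 0.4540 / 0.1000 = 4.5400
log10(ratio) = 0.6571
pH = pKa + log10(ratio) = 3.5790 + 0.6571 = 4.2361


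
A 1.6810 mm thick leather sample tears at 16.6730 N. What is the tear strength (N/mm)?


Formula: Tear strength = force / thickness
Substituting: Tear strength = 16.6730 / 1.6810
Result: 9.9185 N/mm


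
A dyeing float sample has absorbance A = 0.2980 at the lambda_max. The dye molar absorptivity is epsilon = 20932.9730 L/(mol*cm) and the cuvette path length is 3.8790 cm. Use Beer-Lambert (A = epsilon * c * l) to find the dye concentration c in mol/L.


Formula: c = A / (epsilon * l)
Substituting: c = 0.2980 / (20932.9730 * 3.8790)
Result: 3.6700e-06 mol/L


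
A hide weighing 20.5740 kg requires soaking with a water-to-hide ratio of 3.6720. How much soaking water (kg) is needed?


Formula: Water = hide_weight * ratio
Substituting: Water = 20.5740 * 3.6720
Result: 75.5477 kg


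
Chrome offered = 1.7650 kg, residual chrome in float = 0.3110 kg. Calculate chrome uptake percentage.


Formula: Uptake = (offered - residual) / offered * 100
Substituting: Uptake = (1.7650 - 0.3110) / 1.7650 * 100
Result: 82.3796 %


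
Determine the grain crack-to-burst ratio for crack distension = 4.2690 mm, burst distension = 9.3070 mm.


Formula: Ratio = crack / burst
Substituting: Ratio = 4.2690 / 9.3070
Result: 0.4587


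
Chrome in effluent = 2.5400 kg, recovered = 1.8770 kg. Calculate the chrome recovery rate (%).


Formula: Recovery = recovered / input * 100
Substituting: Recovery = 1.8770 / 2.5400 * 100
Result: 73.8976 %


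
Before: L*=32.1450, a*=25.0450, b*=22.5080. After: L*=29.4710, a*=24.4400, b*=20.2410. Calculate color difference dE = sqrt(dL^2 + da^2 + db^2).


dL = -2.6740, da = -0.6050, db = -2.2670
dE = sqrt((-2.6740)^2 + (-0.6050)^2 + (-2.2670)^2) = 3.5575


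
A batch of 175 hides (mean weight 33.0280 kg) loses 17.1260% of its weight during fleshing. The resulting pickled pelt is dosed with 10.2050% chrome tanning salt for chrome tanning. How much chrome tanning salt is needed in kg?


Total_raw = N * avg_wt = 175 * 33.0280 = 5779.9000 kg
Substrate = Total_raw * (1 - loss/100) = 5779.9000 * (1 - 17.1260/100) = 4790.0343 kg
Chrome = Substrate * pct / 100 = 4790.0343 * 10.2050 / 100 = 488.8230 kg


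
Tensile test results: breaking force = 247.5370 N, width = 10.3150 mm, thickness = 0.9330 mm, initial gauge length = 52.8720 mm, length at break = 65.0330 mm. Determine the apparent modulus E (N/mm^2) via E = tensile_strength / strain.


TS = F / (w * t) = 247.5370 / (10.3150 * 0.9330) = 25.7211 N/mm^2
strain = (Lf - L0) / L0 = (65.0330 - 52.8720) / 52.8720 = 0.2300
E = TS / strain = 25.7211 / 0.2300 = 111.8267 N/mm^2


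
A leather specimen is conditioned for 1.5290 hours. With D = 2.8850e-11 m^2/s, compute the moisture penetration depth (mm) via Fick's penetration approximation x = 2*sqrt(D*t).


t = 1.5290 hr * 3600 = 5504.4000 s
D * t = 2.8850e-11 * 5504.4000 = 1.5880e-07
x = 2 * sqrt(D*t) = 2 * sqrt(1.5880e-07) = 7.9700e-04 m = 0.7970 mm


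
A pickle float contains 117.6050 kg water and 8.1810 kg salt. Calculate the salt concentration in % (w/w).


Formula: Conc = salt / (water + salt) * 100
Substituting: Conc = 8.1810 / (117.6050 + 8.1810) * 100
Result: 6.5039 %


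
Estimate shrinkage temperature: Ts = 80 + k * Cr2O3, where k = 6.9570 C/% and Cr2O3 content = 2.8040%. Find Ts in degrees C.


Formula: Ts = 80 + k * Cr2O3
Substituting: Ts = 80 + 6.9570 * 2.8040
Result: 99.5074 C


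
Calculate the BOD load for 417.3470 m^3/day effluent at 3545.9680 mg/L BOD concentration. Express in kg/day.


Formula: BOD_load = volume * conc / 1000
Substituting: BOD_load = 417.3470 * 3545.9680 / 1000
Result: 1479.8991 kg/day


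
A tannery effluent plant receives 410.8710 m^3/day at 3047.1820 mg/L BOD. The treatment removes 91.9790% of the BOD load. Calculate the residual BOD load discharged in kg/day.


Load_in = volume * conc / 1000 = 410.8710 * 3047.1820 / 1000 = 1251.9987 kg/day
Removed = Load_in * eff / 100 = 1251.9987 * 91.9790 / 100 = 1151.5759 kg/day
Load_out = Load_in - Removed = 1251.9987 - 1151.5759 = 100.4228 kg/day


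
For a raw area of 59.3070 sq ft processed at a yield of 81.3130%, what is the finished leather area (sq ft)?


Formula: finished = raw * yield / 100
Substituting: finished = 59.3070 * 81.3130 / 100
Result: 48.2243 sq ft


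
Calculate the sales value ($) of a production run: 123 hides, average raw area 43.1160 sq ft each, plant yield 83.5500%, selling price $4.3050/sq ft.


Raw_total = N * avg_area = 123 * 43.1160 = 5303.2680 sq ft
Finished = Raw_total * yield / 100 = 5303.2680 * 83.5500 / 100 = 4430.8804 sq ft
Value = Finished * price = 4430.8804 * 4.3050 = 19074.9402 $


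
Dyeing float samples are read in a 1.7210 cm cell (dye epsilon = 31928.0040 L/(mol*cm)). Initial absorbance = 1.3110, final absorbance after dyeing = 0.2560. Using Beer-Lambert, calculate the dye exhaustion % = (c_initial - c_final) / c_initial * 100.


c_initial = A_i / (epsilon * l) = 1.3110 / (31928.0040 * 1.7210) = 2.3859e-05 mol/L
c_final = A_f / (epsilon * l) = 0.2560 / (31928.0040 * 1.7210) = 4.6589e-06 mol/L
Exhaustion = (c_initial - c_final) / c_initial * 100 = (2.3859e-05 - 4.6589e-06) / 2.3859e-05 * 100 = 80.4729 %


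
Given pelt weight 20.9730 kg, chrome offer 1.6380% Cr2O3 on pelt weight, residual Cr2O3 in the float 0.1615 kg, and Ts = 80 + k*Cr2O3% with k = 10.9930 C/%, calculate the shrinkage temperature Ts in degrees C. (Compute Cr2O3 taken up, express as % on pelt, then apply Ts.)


Offered = pelt * offer_pct / 100 = 20.9730 * 1.6380 / 100 = 0.3435 kg
Uptake = offered - residual = 0.3435 - 0.1615 = 0.1820 kg
Cr2O3% on pelt = uptake / pelt * 100 = 0.1820 / 20.9730 * 100 = 0.8680 %
Ts = 80 + k * Cr2O3% = 80 + 10.9930 * 0.8680 = 89.5415 C


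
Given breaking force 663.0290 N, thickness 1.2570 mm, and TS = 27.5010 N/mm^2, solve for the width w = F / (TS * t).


Formula: w = F / (TS * t)
Substituting: w = 663.0290 / (27.5010 * 1.2570)
Result: 19.1800 mm


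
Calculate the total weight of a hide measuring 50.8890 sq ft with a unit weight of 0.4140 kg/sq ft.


Formula: Weight = area * weight_per_sqft
Substituting: Weight = 50.8890 * 0.4140
Result: 21.0680 kg


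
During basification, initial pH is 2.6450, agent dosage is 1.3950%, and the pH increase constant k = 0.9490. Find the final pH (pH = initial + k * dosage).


Formula: pH_final = pH_initial + k * base_pct
Substituting: pH_final = 2.6450 + 0.9490 * 1.3950
Result: 3.9689


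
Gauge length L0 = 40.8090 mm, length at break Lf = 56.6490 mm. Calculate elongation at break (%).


Formula: Elongation = (Lf - L0) / L0 * 100
Substituting: Elongation = (56.6490 - 40.8090) / 40.8090 * 100
Result: 38.8150 %


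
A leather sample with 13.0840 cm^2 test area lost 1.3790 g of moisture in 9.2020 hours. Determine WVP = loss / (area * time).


Formula: WVP = loss / (area * time)
Substituting: WVP = 1.3790 / (13.0840 * 9.2020)
Result: 0.0114536 g/(cm^2*hr)


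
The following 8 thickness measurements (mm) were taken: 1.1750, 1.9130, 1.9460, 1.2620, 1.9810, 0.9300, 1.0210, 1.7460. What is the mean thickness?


Formula: Average = sum / n
Substituting: Average = 11.9740 / 8
Result: 1.4968 mm


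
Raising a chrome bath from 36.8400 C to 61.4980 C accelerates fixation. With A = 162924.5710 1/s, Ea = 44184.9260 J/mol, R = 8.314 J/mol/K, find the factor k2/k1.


T1 = 36.8400 + 273.15 = 309.9900 K; T2 = 61.4980 + 273.15 = 334.6480 K
k1 = A * exp(-Ea/(R*T1)) = 162924.5710 * exp(-44184.9260/(8.314*309.9900)) = 0.00583941 1/s
k2 = A * exp(-Ea/(R*T2)) = 162924.5710 * exp(-44184.9260/(8.314*334.6480)) = 0.0206532 1/s
k2/k1 = 0.0206532 / 0.00583941 = 3.5369


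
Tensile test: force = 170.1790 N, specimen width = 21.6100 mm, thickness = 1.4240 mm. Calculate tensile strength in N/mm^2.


Formula: TS = force / (width * thickness)
Substituting: TS = 170.1790 / (21.6100 * 1.4240)
Result: 5.5302 N/mm^2


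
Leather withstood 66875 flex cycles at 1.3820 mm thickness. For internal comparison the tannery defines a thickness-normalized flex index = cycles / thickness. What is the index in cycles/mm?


Formula: Index = cycles / thickness
Substituting: Index = 66875 / 1.3820
Result: 48390.0145 cycles/mm


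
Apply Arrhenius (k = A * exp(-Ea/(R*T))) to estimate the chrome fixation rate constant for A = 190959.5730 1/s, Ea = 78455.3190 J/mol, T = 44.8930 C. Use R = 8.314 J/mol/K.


T_K = T_C + 273.15 = 44.8930 + 273.15 = 318.0430 K
exponent = -Ea / (R * T_K) = -78455.3190 / (8.314 * 318.0430) = -29.6706
k = A * exp(exponent) = 190959.5730 * exp(-29.6706) = 2.4840e-08 1/s


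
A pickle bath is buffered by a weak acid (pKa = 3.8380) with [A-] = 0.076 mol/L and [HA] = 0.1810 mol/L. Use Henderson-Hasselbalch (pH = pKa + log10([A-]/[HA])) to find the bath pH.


ratio = [A-] / [HA] = 0.076 / 0.1810 = 0.4199
log10(ratio) = -0.3769
pH = pKa + log10(ratio) = 3.8380 - 0.3769 = 3.4611


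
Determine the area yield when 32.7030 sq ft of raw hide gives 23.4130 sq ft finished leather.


Formula: Yield = finished / raw * 100
Substituting: Yield = 23.4130 / 32.7030 * 100
Result: 71.5928 %


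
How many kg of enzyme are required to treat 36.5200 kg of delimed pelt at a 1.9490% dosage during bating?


Formula: Enzyme = substrate * pct / 100
Substituting: Enzyme = 36.5200 * 1.9490 / 100
Result: 0.7118 kg


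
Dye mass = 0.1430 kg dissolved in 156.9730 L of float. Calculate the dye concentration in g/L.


Formula: Conc = dye_mass(kg) / volume(L) * 1000
Substituting: Conc = 0.1430 / 156.9730 * 1000
Result: 0.9110 g/L


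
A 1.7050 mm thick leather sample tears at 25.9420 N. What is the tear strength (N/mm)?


Formula: Tear strength = force / thickness
Substituting: Tear strength = 25.9420 / 1.7050
Result: 15.2152 N/mm


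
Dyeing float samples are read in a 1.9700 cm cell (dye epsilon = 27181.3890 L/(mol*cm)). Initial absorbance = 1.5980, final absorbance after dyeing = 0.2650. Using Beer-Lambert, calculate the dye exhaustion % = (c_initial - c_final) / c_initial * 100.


c_initial = A_i / (epsilon * l) = 1.5980 / (27181.3890 * 1.9700) = 2.9843e-05 mol/L
c_final = A_f / (epsilon * l) = 0.2650 / (27181.3890 * 1.9700) = 4.9489e-06 mol/L
Exhaustion = (c_initial - c_final) / c_initial * 100 = (2.9843e-05 - 4.9489e-06) / 2.9843e-05 * 100 = 83.4168 %


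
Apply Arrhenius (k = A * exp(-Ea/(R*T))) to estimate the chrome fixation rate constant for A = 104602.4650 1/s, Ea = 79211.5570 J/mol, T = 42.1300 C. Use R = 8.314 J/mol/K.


T_K = T_C + 273.15 = 42.1300 + 273.15 = 315.2800 K
exponent = -Ea / (R * T_K) = -79211.5570 / (8.314 * 315.2800) = -30.2191
k = A * exp(exponent) = 104602.4650 * exp(-30.2191) = 7.8621e-09 1/s


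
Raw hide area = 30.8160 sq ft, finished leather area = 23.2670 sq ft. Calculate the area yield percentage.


Formula: Yield = finished / raw * 100
Substituting: Yield = 23.2670 / 30.8160 * 100
Result: 75.5030 %


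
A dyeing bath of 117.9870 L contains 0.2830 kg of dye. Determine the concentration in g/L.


Formula: Conc = dye_mass(kg) / volume(L) * 1000
Substituting: Conc = 0.2830 / 117.9870 * 1000
Result: 2.3986 g/L


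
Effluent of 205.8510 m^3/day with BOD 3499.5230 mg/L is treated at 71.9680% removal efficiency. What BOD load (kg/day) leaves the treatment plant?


Load_in = volume * conc / 1000 = 205.8510 * 3499.5230 / 1000 = 720.3803 kg/day
Removed = Load_in * eff / 100 = 720.3803 * 71.9680 / 100 = 518.4433 kg/day
Load_out = Load_in - Removed = 720.3803 - 518.4433 = 201.9370 kg/day


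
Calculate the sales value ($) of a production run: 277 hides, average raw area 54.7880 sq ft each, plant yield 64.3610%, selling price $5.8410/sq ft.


Raw_total = N * avg_area = 277 * 54.7880 = 15176.2760 sq ft
Finished = Raw_total * yield / 100 = 15176.2760 * 64.3610 / 100 = 9767.6030 sq ft
Value = Finished * price = 9767.6030 * 5.8410 = 57052.5691 $


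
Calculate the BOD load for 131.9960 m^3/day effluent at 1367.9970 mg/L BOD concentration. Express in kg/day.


Formula: BOD_load = volume * conc / 1000
Substituting: BOD_load = 131.9960 * 1367.9970 / 1000
Result: 180.5701 kg/day


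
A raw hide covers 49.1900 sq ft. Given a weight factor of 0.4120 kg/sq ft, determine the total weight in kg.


Formula: Weight = area * weight_per_sqft
Substituting: Weight = 49.1900 * 0.4120
Result: 20.2663 kg


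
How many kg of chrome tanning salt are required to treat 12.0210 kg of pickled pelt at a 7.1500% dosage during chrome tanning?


Formula: Chrome = substrate * pct / 100
Substituting: Chrome = 12.0210 * 7.1500 / 100
Result: 0.8595 kg


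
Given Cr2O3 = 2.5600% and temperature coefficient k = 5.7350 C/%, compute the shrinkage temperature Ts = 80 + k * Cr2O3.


Formula: Ts = 80 + k * Cr2O3
Substituting: Ts = 80 + 5.7350 * 2.5600
Result: 94.6816 C


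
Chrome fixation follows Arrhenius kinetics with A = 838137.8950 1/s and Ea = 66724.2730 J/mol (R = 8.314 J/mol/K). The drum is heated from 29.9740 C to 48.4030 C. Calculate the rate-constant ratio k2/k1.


T1 = 29.9740 + 273.15 = 303.1240 K; T2 = 48.4030 + 273.15 = 321.5530 K
k1 = A * exp(-Ea/(R*T1)) = 838137.8950 * exp(-66724.2730/(8.314*303.1240)) = 2.6601e-06 1/s
k2 = A * exp(-Ea/(R*T2)) = 838137.8950 * exp(-66724.2730/(8.314*321.5530)) = 1.2131e-05 1/s
k2/k1 = 1.2131e-05 / 2.6601e-06 = 4.5604


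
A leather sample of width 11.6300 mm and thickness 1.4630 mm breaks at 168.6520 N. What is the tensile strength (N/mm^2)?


Formula: TS = force / (width * thickness)
Substituting: TS = 168.6520 / (11.6300 * 1.4630)
Result: 9.9121 N/mm^2


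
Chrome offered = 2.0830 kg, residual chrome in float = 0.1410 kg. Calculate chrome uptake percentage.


Formula: Uptake = (offered - residual) / offered * 100
Substituting: Uptake = (2.0830 - 0.1410) / 2.0830 * 100
Result: 93.2309 %


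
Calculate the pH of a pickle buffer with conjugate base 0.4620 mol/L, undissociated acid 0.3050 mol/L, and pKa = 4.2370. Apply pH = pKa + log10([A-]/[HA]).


ratio = [A-] / [HA] = 0.4620 / 0.3050 = 1.5148
log10(ratio) = 0.1803
pH = pKa + log10(ratio) = 4.2370 + 0.1803 = 4.4173


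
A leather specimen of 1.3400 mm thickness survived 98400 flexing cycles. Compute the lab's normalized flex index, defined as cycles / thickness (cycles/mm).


Formula: Index = cycles / thickness
Substituting: Index = 98400 / 1.3400
Result: 73432.8358 cycles/mm


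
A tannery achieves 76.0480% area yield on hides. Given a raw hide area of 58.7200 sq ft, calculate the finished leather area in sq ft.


Formula: finished = raw * yield / 100
Substituting: finished = 58.7200 * 76.0480 / 100
Result: 44.6554 sq ft


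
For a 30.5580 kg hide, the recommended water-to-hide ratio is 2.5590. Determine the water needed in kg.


Formula: Water = hide_weight * ratio
Substituting: Water = 30.5580 * 2.5590
Result: 78.1979 kg


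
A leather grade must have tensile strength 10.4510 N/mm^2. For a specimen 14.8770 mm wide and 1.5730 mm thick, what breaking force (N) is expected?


Formula: F = TS * w * t
Substituting: F = 10.4510 * 14.8770 * 1.5730
Result: 244.5693 N


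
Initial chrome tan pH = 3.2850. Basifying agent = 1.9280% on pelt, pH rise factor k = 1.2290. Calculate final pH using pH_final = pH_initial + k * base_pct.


Formula: pH_final = pH_initial + k * base_pct
Substituting: pH_final = 3.2850 + 1.2290 * 1.9280
Result: 5.6545


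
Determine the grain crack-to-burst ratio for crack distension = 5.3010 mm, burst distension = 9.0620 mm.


Formula: Ratio = crack / burst
Substituting: Ratio = 5.3010 / 9.0620
Result: 0.5850


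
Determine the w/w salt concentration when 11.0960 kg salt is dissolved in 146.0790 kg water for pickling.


Formula: Conc = salt / (water + salt) * 100
Substituting: Conc = 11.0960 / (146.0790 + 11.0960) * 100
Result: 7.0596 %


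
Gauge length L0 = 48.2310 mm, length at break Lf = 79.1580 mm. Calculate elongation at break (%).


Formula: Elongation = (Lf - L0) / L0 * 100
Substituting: Elongation = (79.1580 - 48.2310) / 48.2310 * 100
Result: 64.1227 %


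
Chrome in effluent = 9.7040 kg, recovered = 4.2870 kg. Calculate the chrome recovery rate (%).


Formula: Recovery = recovered / input * 100
Substituting: Recovery = 4.2870 / 9.7040 * 100
Result: 44.1777 %


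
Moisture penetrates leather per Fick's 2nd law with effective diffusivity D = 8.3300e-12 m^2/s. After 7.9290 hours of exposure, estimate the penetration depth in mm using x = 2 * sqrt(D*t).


t = 7.9290 hr * 3600 = 28544.4000 s
D * t = 8.3300e-12 * 28544.4000 = 2.3777e-07
x = 2 * sqrt(D*t) = 2 * sqrt(2.3777e-07) = 9.7524e-04 m = 0.9752 mm


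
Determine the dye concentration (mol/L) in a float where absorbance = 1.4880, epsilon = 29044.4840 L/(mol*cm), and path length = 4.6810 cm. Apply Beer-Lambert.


Formula: c = A / (epsilon * l)
Substituting: c = 1.4880 / (29044.4840 * 4.6810)
Result: 1.0945e-05 mol/L


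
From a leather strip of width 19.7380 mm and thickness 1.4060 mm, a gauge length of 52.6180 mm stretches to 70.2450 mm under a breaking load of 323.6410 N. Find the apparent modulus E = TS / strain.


TS = F / (w * t) = 323.6410 / (19.7380 * 1.4060) = 11.6621 N/mm^2
strain = (Lf - L0) / L0 = (70.2450 - 52.6180) / 52.6180 = 0.3350
E = TS / strain = 11.6621 / 0.3350 = 34.8122 N/mm^2


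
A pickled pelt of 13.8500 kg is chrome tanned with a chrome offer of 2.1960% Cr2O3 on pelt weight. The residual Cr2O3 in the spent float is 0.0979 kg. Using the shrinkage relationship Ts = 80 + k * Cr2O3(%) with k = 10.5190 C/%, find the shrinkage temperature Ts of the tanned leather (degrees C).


Offered = pelt * offer_pct / 100 = 13.8500 * 2.1960 / 100 = 0.3041 kg
Uptake = offered - residual = 0.3041 - 0.0979 = 0.2062 kg
Cr2O3% on pelt = uptake / pelt * 100 = 0.2062 / 13.8500 * 100 = 1.4891 %
Ts = 80 + k * Cr2O3% = 80 + 10.5190 * 1.4891 = 95.6643 C


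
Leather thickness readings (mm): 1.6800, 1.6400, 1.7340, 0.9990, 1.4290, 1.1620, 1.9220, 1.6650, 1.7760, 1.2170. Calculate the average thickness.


Formula: Average = sum / n
Substituting: Average = 15.2240 / 10
Result: 1.5224 mm


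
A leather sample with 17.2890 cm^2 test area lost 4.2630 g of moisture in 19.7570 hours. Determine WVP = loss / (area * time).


Formula: WVP = loss / (area * time)
Substituting: WVP = 4.2630 / (17.2890 * 19.7570)
Result: 0.0124803 g/(cm^2*hr)


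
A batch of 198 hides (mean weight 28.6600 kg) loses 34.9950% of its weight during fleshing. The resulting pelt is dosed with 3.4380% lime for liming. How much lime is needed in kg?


Total_raw = N * avg_wt = 198 * 28.6600 = 5674.6800 kg
Substrate = Total_raw * (1 - loss/100) = 5674.6800 * (1 - 34.9950/100) = 3688.8257 kg
Lime = Substrate * pct / 100 = 3688.8257 * 3.4380 / 100 = 126.8218 kg


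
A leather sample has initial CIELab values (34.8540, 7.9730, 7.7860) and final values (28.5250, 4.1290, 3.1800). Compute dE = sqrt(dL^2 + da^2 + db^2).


dL = -6.3290, da = -3.8440, db = -4.6060
dE = sqrt((-6.3290)^2 + (-3.8440)^2 + (-4.6060)^2) = 8.7205


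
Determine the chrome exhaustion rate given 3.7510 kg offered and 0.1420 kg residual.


Formula: Uptake = (offered - residual) / offered * 100
Substituting: Uptake = (3.7510 - 0.1420) / 3.7510 * 100
Result: 96.2143 %


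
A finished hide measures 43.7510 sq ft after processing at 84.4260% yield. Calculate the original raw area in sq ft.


Formula: raw = finished * 100 / yield
Substituting: raw = 43.7510 * 100 / 84.4260
Result: 51.8217 sq ft


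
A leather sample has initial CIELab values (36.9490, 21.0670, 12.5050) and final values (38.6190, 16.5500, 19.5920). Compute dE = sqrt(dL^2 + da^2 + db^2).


dL = 1.6700, da = -4.5170, db = 7.0870
dE = sqrt(1.6700^2 + (-4.5170)^2 + 7.0870^2) = 8.5684


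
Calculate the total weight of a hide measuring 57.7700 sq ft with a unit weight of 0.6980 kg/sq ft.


Formula: Weight = area * weight_per_sqft
Substituting: Weight = 57.7700 * 0.6980
Result: 40.3235 kg


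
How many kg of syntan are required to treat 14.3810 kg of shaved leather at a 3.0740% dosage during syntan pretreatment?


Formula: Syntan = substrate * pct / 100
Substituting: Syntan = 14.3810 * 3.0740 / 100
Result: 0.4421 kg


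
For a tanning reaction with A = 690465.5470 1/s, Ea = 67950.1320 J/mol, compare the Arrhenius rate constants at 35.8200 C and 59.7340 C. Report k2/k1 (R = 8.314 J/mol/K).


T1 = 35.8200 + 273.15 = 308.9700 K; T2 = 59.7340 + 273.15 = 332.8840 K
k1 = A * exp(-Ea/(R*T1)) = 690465.5470 * exp(-67950.1320/(8.314*308.9700)) = 2.2441e-06 1/s
k2 = A * exp(-Ea/(R*T2)) = 690465.5470 * exp(-67950.1320/(8.314*332.8840)) = 1.5008e-05 1/s
k2/k1 = 1.5008e-05 / 2.2441e-06 = 6.6879


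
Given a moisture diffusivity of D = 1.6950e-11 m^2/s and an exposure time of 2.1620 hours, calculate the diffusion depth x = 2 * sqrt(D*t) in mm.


t = 2.1620 hr * 3600 = 7783.2000 s
D * t = 1.6950e-11 * 7783.2000 = 1.3193e-07
x = 2 * sqrt(D*t) = 2 * sqrt(1.3193e-07) = 7.2643e-04 m = 0.7264 mm


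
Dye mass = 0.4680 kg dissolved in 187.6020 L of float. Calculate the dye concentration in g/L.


Formula: Conc = dye_mass(kg) / volume(L) * 1000
Substituting: Conc = 0.4680 / 187.6020 * 1000
Result: 2.4946 g/L


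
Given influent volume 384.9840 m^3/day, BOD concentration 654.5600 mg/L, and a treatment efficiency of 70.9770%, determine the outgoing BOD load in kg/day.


Load_in = volume * conc / 1000 = 384.9840 * 654.5600 / 1000 = 251.9951 kg/day
Removed = Load_in * eff / 100 = 251.9951 * 70.9770 / 100 = 178.8586 kg/day
Load_out = Load_in - Removed = 251.9951 - 178.8586 = 73.1365 kg/day


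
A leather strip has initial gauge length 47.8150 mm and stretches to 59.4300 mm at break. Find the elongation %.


Formula: Elongation = (Lf - L0) / L0 * 100
Substituting: Elongation = (59.4300 - 47.8150) / 47.8150 * 100
Result: 24.2915 %


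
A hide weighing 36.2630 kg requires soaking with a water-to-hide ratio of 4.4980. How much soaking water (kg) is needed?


Formula: Water = hide_weight * ratio
Substituting: Water = 36.2630 * 4.4980
Result: 163.1110 kg


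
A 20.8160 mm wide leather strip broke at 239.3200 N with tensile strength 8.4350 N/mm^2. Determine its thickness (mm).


Formula: t = F / (TS * w)
Substituting: t = 239.3200 / (8.4350 * 20.8160)
Result: 1.3630 mm


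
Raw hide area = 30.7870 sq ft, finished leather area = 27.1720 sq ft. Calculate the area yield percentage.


Formula: Yield = finished / raw * 100
Substituting: Yield = 27.1720 / 30.7870 * 100
Result: 88.2580 %


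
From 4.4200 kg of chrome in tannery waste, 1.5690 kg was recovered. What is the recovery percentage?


Formula: Recovery = recovered / input * 100
Substituting: Recovery = 1.5690 / 4.4200 * 100
Result: 35.4977 %


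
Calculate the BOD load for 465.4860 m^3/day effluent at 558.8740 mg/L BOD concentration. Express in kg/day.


Formula: BOD_load = volume * conc / 1000
Substituting: BOD_load = 465.4860 * 558.8740 / 1000
Result: 260.1480 kg/day


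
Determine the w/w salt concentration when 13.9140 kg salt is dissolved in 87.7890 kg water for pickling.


Formula: Conc = salt / (water + salt) * 100
Substituting: Conc = 13.9140 / (87.7890 + 13.9140) * 100
Result: 13.6810 %


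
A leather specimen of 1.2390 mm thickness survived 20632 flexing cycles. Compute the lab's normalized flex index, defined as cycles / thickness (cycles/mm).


Formula: Index = cycles / thickness
Substituting: Index = 20632 / 1.2390
Result: 16652.1388 cycles/mm


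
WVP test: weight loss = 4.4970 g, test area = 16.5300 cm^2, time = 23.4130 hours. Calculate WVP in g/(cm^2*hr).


Formula: WVP = loss / (area * time)
Substituting: WVP = 4.4970 / (16.5300 * 23.4130)
Result: 0.0116196 g/(cm^2*hr)


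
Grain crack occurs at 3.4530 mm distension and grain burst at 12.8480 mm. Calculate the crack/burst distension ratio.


Formula: Ratio = crack / burst
Substituting: Ratio = 3.4530 / 12.8480
Result: 0.2688


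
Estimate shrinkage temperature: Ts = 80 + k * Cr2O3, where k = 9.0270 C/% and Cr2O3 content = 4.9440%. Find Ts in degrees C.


Formula: Ts = 80 + k * Cr2O3
Substituting: Ts = 80 + 9.0270 * 4.9440
Result: 124.6295 C


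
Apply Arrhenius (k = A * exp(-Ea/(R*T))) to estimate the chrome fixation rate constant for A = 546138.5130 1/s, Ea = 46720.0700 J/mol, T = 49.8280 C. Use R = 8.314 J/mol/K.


T_K = T_C + 273.15 = 49.8280 + 273.15 = 322.9780 K
exponent = -Ea / (R * T_K) = -46720.0700 / (8.314 * 322.9780) = -17.3988
k = A * exp(exponent) = 546138.5130 * exp(-17.3988) = 0.0151732 1/s


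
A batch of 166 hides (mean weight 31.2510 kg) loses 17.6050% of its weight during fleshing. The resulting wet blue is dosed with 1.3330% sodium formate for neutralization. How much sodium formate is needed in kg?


Total_raw = N * avg_wt = 166 * 31.2510 = 5187.6660 kg
Substrate = Total_raw * (1 - loss/100) = 5187.6660 * (1 - 17.6050/100) = 4274.3774 kg
Neutralizer = Substrate * pct / 100 = 4274.3774 * 1.3330 / 100 = 56.9775 kg


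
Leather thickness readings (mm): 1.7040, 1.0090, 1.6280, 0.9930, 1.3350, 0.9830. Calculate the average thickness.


Formula: Average = sum / n
Substituting: Average = 7.6520 / 6
Result: 1.2753 mm


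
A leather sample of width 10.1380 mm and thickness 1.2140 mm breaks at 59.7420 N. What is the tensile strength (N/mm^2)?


Formula: TS = force / (width * thickness)
Substituting: TS = 59.7420 / (10.1380 * 1.2140)
Result: 4.8541 N/mm^2


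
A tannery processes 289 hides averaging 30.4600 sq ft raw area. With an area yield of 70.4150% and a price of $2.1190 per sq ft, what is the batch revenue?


Raw_total = N * avg_area = 289 * 30.4600 = 8802.9400 sq ft
Finished = Raw_total * yield / 100 = 8802.9400 * 70.4150 / 100 = 6198.5902 sq ft
Value = Finished * price = 6198.5902 * 2.1190 = 13134.8126 $


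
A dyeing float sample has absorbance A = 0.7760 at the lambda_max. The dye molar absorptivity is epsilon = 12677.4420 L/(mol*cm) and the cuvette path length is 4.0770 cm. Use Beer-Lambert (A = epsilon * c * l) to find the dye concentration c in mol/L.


Formula: c = A / (epsilon * l)
Substituting: c = 0.7760 / (12677.4420 * 4.0770)
Result: 1.5014e-05 mol/L


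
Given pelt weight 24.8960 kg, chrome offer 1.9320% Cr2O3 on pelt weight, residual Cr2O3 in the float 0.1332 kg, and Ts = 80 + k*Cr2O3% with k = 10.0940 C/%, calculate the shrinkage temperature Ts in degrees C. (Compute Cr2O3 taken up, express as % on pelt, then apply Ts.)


Offered = pelt * offer_pct / 100 = 24.8960 * 1.9320 / 100 = 0.4810 kg
Uptake = offered - residual = 0.4810 - 0.1332 = 0.3478 kg
Cr2O3% on pelt = uptake / pelt * 100 = 0.3478 / 24.8960 * 100 = 1.3970 %
Ts = 80 + k * Cr2O3% = 80 + 10.0940 * 1.3970 = 94.1011 C


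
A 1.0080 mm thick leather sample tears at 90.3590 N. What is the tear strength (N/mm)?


Formula: Tear strength = force / thickness
Substituting: Tear strength = 90.3590 / 1.0080
Result: 89.6419 N/mm


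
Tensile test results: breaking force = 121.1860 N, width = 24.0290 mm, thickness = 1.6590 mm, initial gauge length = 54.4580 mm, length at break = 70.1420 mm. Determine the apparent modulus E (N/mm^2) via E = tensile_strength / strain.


TS = F / (w * t) = 121.1860 / (24.0290 * 1.6590) = 3.0400 N/mm^2
strain = (Lf - L0) / L0 = (70.1420 - 54.4580) / 54.4580 = 0.2880
E = TS / strain = 3.0400 / 0.2880 = 10.5554 N/mm^2


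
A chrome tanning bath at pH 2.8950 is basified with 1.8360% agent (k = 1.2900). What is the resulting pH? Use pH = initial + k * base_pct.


Formula: pH_final = pH_initial + k * base_pct
Substituting: pH_final = 2.8950 + 1.2900 * 1.8360
Result: 5.2634
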